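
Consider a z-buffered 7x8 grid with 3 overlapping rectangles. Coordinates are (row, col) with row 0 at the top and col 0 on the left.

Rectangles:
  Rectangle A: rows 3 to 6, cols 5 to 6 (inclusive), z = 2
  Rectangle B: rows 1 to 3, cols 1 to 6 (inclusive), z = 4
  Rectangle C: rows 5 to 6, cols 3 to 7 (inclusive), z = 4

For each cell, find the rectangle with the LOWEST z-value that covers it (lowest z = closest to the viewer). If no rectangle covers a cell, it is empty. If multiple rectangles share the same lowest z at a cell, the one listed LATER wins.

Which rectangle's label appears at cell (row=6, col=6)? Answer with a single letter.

Check cell (6,6):
  A: rows 3-6 cols 5-6 z=2 -> covers; best now A (z=2)
  B: rows 1-3 cols 1-6 -> outside (row miss)
  C: rows 5-6 cols 3-7 z=4 -> covers; best now A (z=2)
Winner: A at z=2

Answer: A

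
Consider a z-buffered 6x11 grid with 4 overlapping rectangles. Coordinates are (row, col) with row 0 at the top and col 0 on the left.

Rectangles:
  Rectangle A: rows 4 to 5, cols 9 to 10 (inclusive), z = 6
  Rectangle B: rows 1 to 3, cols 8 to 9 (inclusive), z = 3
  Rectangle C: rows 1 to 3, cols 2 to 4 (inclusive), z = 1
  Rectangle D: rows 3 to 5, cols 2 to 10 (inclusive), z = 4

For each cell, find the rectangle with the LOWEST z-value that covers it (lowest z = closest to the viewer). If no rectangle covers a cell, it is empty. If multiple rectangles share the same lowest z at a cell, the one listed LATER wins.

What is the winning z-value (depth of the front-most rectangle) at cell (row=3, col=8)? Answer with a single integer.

Answer: 3

Derivation:
Check cell (3,8):
  A: rows 4-5 cols 9-10 -> outside (row miss)
  B: rows 1-3 cols 8-9 z=3 -> covers; best now B (z=3)
  C: rows 1-3 cols 2-4 -> outside (col miss)
  D: rows 3-5 cols 2-10 z=4 -> covers; best now B (z=3)
Winner: B at z=3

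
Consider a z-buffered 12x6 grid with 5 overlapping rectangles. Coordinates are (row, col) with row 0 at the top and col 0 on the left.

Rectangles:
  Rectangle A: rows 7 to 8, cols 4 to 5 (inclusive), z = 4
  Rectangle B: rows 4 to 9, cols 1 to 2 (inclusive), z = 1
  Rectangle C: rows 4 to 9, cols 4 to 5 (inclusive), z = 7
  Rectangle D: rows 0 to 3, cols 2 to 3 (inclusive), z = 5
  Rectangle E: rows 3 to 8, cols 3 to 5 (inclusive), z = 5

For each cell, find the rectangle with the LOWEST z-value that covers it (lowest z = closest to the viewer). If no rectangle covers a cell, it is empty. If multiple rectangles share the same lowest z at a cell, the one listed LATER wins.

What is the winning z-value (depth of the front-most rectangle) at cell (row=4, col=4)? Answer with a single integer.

Check cell (4,4):
  A: rows 7-8 cols 4-5 -> outside (row miss)
  B: rows 4-9 cols 1-2 -> outside (col miss)
  C: rows 4-9 cols 4-5 z=7 -> covers; best now C (z=7)
  D: rows 0-3 cols 2-3 -> outside (row miss)
  E: rows 3-8 cols 3-5 z=5 -> covers; best now E (z=5)
Winner: E at z=5

Answer: 5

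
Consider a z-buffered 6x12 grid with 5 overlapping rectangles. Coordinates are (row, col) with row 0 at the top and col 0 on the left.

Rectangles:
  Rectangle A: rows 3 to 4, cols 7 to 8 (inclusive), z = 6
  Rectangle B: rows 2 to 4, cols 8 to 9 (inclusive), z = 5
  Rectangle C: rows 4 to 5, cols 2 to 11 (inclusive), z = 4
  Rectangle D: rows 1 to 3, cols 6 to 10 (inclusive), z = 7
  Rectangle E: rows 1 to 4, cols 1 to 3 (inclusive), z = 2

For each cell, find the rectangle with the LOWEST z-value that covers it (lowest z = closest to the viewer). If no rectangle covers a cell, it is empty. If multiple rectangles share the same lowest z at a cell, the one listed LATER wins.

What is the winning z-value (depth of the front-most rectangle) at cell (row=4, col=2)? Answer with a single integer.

Check cell (4,2):
  A: rows 3-4 cols 7-8 -> outside (col miss)
  B: rows 2-4 cols 8-9 -> outside (col miss)
  C: rows 4-5 cols 2-11 z=4 -> covers; best now C (z=4)
  D: rows 1-3 cols 6-10 -> outside (row miss)
  E: rows 1-4 cols 1-3 z=2 -> covers; best now E (z=2)
Winner: E at z=2

Answer: 2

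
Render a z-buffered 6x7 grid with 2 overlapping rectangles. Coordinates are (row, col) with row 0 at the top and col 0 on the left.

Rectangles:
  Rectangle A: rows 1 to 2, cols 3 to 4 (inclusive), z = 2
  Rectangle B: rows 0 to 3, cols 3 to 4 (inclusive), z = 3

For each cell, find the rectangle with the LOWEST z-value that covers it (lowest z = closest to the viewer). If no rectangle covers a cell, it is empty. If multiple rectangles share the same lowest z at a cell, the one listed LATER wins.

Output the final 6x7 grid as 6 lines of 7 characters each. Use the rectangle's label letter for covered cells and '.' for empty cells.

...BB..
...AA..
...AA..
...BB..
.......
.......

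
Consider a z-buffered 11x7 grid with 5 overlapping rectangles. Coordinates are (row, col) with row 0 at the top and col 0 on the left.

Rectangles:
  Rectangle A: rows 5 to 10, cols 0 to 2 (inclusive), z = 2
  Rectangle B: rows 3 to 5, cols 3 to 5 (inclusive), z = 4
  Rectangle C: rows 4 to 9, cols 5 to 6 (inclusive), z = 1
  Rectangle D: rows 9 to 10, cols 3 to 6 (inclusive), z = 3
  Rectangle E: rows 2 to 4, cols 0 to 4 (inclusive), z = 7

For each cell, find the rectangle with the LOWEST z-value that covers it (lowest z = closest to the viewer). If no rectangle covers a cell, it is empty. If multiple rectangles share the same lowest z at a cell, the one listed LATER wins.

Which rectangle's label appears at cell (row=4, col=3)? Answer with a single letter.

Answer: B

Derivation:
Check cell (4,3):
  A: rows 5-10 cols 0-2 -> outside (row miss)
  B: rows 3-5 cols 3-5 z=4 -> covers; best now B (z=4)
  C: rows 4-9 cols 5-6 -> outside (col miss)
  D: rows 9-10 cols 3-6 -> outside (row miss)
  E: rows 2-4 cols 0-4 z=7 -> covers; best now B (z=4)
Winner: B at z=4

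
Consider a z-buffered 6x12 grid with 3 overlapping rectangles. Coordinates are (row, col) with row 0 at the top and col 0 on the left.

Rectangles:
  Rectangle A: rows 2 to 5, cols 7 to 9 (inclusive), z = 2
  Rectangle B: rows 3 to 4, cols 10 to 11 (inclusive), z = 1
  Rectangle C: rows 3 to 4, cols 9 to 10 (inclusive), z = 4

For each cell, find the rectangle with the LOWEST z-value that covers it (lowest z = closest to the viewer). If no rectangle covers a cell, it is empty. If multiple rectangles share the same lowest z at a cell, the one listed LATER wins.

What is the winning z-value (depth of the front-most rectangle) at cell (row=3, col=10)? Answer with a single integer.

Check cell (3,10):
  A: rows 2-5 cols 7-9 -> outside (col miss)
  B: rows 3-4 cols 10-11 z=1 -> covers; best now B (z=1)
  C: rows 3-4 cols 9-10 z=4 -> covers; best now B (z=1)
Winner: B at z=1

Answer: 1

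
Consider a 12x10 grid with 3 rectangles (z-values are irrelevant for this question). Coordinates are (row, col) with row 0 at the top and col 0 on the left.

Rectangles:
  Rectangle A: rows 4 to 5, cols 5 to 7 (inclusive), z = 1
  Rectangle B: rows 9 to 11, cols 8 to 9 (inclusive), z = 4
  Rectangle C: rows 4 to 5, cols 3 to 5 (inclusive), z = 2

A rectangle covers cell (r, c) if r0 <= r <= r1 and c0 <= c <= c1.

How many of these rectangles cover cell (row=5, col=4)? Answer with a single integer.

Check cell (5,4):
  A: rows 4-5 cols 5-7 -> outside (col miss)
  B: rows 9-11 cols 8-9 -> outside (row miss)
  C: rows 4-5 cols 3-5 -> covers
Count covering = 1

Answer: 1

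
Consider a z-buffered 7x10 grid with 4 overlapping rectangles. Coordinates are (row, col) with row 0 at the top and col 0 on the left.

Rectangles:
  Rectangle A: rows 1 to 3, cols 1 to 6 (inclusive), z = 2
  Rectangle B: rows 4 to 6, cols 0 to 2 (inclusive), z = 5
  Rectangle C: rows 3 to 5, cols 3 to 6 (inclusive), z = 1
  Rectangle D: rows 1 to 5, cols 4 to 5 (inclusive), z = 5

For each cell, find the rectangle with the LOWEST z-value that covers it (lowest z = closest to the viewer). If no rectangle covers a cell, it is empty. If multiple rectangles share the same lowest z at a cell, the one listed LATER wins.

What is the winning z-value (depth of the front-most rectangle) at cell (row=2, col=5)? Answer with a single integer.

Check cell (2,5):
  A: rows 1-3 cols 1-6 z=2 -> covers; best now A (z=2)
  B: rows 4-6 cols 0-2 -> outside (row miss)
  C: rows 3-5 cols 3-6 -> outside (row miss)
  D: rows 1-5 cols 4-5 z=5 -> covers; best now A (z=2)
Winner: A at z=2

Answer: 2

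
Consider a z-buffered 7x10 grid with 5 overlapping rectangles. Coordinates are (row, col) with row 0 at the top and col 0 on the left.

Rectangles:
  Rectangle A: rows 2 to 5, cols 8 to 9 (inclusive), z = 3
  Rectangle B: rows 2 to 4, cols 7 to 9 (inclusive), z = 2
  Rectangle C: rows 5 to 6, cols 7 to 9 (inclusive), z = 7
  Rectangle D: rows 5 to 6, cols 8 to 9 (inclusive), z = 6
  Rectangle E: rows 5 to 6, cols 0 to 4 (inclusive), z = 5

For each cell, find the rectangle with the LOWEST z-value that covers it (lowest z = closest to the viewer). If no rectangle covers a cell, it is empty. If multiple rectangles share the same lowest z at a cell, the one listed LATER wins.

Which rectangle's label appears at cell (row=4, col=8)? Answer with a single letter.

Answer: B

Derivation:
Check cell (4,8):
  A: rows 2-5 cols 8-9 z=3 -> covers; best now A (z=3)
  B: rows 2-4 cols 7-9 z=2 -> covers; best now B (z=2)
  C: rows 5-6 cols 7-9 -> outside (row miss)
  D: rows 5-6 cols 8-9 -> outside (row miss)
  E: rows 5-6 cols 0-4 -> outside (row miss)
Winner: B at z=2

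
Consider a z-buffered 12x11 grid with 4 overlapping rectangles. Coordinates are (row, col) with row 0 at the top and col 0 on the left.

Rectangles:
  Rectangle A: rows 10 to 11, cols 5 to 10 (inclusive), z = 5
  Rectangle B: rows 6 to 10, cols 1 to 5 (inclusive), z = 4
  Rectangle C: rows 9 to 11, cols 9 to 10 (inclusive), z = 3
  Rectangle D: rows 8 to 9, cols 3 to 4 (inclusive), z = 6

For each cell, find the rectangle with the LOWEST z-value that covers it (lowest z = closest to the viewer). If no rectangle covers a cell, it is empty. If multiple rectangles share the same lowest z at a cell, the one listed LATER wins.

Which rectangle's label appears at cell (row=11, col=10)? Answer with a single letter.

Check cell (11,10):
  A: rows 10-11 cols 5-10 z=5 -> covers; best now A (z=5)
  B: rows 6-10 cols 1-5 -> outside (row miss)
  C: rows 9-11 cols 9-10 z=3 -> covers; best now C (z=3)
  D: rows 8-9 cols 3-4 -> outside (row miss)
Winner: C at z=3

Answer: C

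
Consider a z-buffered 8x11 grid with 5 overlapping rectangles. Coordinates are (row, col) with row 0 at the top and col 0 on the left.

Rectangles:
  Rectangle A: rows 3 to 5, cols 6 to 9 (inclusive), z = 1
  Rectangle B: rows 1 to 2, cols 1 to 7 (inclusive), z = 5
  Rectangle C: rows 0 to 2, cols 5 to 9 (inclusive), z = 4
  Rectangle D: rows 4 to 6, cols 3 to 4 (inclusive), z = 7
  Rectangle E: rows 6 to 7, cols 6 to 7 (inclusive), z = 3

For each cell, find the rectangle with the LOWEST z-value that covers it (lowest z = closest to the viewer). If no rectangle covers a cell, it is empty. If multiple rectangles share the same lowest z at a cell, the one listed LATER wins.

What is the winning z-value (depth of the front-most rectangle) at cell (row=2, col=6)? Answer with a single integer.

Answer: 4

Derivation:
Check cell (2,6):
  A: rows 3-5 cols 6-9 -> outside (row miss)
  B: rows 1-2 cols 1-7 z=5 -> covers; best now B (z=5)
  C: rows 0-2 cols 5-9 z=4 -> covers; best now C (z=4)
  D: rows 4-6 cols 3-4 -> outside (row miss)
  E: rows 6-7 cols 6-7 -> outside (row miss)
Winner: C at z=4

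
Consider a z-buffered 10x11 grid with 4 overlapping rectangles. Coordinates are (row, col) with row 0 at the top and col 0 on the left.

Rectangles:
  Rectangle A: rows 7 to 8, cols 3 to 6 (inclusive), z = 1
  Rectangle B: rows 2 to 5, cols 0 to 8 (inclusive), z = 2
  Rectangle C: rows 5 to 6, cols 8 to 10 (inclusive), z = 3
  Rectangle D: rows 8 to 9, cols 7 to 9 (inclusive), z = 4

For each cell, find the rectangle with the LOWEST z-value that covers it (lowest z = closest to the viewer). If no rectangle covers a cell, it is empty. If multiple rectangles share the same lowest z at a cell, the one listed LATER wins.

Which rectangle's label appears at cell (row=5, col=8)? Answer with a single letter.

Answer: B

Derivation:
Check cell (5,8):
  A: rows 7-8 cols 3-6 -> outside (row miss)
  B: rows 2-5 cols 0-8 z=2 -> covers; best now B (z=2)
  C: rows 5-6 cols 8-10 z=3 -> covers; best now B (z=2)
  D: rows 8-9 cols 7-9 -> outside (row miss)
Winner: B at z=2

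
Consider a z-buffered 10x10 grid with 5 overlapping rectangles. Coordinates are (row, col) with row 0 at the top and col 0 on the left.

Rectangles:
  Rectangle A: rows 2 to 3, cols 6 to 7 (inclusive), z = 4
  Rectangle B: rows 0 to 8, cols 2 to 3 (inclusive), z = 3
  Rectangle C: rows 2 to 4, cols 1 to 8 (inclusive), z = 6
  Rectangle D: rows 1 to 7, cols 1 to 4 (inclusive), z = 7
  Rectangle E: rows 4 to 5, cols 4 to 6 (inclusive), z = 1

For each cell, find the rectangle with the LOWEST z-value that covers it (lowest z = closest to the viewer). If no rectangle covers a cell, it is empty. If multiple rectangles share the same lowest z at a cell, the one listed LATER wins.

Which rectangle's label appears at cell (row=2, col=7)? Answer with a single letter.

Check cell (2,7):
  A: rows 2-3 cols 6-7 z=4 -> covers; best now A (z=4)
  B: rows 0-8 cols 2-3 -> outside (col miss)
  C: rows 2-4 cols 1-8 z=6 -> covers; best now A (z=4)
  D: rows 1-7 cols 1-4 -> outside (col miss)
  E: rows 4-5 cols 4-6 -> outside (row miss)
Winner: A at z=4

Answer: A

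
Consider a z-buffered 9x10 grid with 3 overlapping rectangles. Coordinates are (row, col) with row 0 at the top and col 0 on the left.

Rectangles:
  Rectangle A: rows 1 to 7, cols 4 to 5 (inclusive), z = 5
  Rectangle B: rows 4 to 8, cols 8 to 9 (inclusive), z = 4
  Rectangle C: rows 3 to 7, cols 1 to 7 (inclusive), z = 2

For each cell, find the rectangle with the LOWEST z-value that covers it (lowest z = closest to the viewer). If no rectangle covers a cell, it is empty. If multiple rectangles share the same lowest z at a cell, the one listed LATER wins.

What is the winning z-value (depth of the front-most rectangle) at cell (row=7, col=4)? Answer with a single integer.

Check cell (7,4):
  A: rows 1-7 cols 4-5 z=5 -> covers; best now A (z=5)
  B: rows 4-8 cols 8-9 -> outside (col miss)
  C: rows 3-7 cols 1-7 z=2 -> covers; best now C (z=2)
Winner: C at z=2

Answer: 2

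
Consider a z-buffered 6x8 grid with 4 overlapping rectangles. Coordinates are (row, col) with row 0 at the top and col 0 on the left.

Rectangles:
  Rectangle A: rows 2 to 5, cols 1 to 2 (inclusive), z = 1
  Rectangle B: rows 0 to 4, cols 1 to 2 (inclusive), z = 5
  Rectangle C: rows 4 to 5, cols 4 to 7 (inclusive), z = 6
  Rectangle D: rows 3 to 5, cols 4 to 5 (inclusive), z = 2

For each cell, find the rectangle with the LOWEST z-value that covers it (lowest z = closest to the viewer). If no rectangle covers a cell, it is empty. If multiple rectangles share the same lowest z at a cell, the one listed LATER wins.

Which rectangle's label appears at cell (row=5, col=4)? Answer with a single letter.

Answer: D

Derivation:
Check cell (5,4):
  A: rows 2-5 cols 1-2 -> outside (col miss)
  B: rows 0-4 cols 1-2 -> outside (row miss)
  C: rows 4-5 cols 4-7 z=6 -> covers; best now C (z=6)
  D: rows 3-5 cols 4-5 z=2 -> covers; best now D (z=2)
Winner: D at z=2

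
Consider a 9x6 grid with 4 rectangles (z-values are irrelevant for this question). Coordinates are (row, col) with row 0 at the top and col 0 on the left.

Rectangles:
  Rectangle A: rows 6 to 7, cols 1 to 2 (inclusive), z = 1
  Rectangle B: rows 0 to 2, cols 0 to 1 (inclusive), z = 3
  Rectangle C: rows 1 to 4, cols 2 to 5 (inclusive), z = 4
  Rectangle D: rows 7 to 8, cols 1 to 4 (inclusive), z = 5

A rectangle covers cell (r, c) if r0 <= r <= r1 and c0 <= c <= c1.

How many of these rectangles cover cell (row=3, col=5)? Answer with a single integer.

Check cell (3,5):
  A: rows 6-7 cols 1-2 -> outside (row miss)
  B: rows 0-2 cols 0-1 -> outside (row miss)
  C: rows 1-4 cols 2-5 -> covers
  D: rows 7-8 cols 1-4 -> outside (row miss)
Count covering = 1

Answer: 1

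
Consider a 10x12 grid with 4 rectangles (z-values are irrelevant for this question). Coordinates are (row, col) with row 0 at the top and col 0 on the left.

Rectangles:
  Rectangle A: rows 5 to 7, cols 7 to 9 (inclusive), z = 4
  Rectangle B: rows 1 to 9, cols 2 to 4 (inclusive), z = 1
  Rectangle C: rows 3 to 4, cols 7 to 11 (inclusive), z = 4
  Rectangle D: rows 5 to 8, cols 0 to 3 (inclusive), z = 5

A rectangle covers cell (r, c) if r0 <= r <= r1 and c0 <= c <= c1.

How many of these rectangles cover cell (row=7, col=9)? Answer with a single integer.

Answer: 1

Derivation:
Check cell (7,9):
  A: rows 5-7 cols 7-9 -> covers
  B: rows 1-9 cols 2-4 -> outside (col miss)
  C: rows 3-4 cols 7-11 -> outside (row miss)
  D: rows 5-8 cols 0-3 -> outside (col miss)
Count covering = 1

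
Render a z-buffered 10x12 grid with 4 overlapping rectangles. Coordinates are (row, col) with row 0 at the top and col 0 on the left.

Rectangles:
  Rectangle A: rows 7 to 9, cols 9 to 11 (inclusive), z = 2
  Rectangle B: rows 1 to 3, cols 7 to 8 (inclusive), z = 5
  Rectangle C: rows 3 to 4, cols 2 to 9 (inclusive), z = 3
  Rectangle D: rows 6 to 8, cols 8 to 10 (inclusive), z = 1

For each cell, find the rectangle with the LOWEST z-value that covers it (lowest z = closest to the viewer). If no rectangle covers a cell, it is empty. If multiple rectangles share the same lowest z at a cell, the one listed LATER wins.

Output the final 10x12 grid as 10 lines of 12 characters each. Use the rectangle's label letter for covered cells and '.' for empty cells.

............
.......BB...
.......BB...
..CCCCCCCC..
..CCCCCCCC..
............
........DDD.
........DDDA
........DDDA
.........AAA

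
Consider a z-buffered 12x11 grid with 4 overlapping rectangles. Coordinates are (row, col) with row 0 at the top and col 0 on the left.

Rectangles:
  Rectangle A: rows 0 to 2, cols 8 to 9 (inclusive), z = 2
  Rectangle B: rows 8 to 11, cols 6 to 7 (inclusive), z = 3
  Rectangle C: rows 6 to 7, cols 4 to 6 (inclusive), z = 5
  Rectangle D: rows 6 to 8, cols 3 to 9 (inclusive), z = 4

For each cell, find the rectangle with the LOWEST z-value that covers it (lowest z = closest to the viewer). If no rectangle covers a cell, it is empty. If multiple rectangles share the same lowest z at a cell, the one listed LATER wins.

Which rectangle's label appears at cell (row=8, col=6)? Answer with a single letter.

Check cell (8,6):
  A: rows 0-2 cols 8-9 -> outside (row miss)
  B: rows 8-11 cols 6-7 z=3 -> covers; best now B (z=3)
  C: rows 6-7 cols 4-6 -> outside (row miss)
  D: rows 6-8 cols 3-9 z=4 -> covers; best now B (z=3)
Winner: B at z=3

Answer: B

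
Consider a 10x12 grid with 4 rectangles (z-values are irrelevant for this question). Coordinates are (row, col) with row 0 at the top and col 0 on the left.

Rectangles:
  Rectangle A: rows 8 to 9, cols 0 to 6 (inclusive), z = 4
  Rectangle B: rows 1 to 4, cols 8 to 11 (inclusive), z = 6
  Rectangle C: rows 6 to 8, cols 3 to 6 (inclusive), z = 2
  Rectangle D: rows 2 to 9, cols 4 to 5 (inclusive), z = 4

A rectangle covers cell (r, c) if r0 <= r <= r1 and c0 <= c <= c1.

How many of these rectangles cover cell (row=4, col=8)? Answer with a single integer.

Answer: 1

Derivation:
Check cell (4,8):
  A: rows 8-9 cols 0-6 -> outside (row miss)
  B: rows 1-4 cols 8-11 -> covers
  C: rows 6-8 cols 3-6 -> outside (row miss)
  D: rows 2-9 cols 4-5 -> outside (col miss)
Count covering = 1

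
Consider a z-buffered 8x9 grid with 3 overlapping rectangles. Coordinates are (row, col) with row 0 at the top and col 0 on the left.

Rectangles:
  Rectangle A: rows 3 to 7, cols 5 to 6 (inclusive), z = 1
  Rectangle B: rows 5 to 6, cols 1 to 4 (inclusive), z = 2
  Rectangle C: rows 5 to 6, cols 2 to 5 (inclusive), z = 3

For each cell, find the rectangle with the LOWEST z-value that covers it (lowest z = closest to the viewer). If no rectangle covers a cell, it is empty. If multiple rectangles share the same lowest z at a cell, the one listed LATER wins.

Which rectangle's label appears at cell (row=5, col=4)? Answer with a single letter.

Answer: B

Derivation:
Check cell (5,4):
  A: rows 3-7 cols 5-6 -> outside (col miss)
  B: rows 5-6 cols 1-4 z=2 -> covers; best now B (z=2)
  C: rows 5-6 cols 2-5 z=3 -> covers; best now B (z=2)
Winner: B at z=2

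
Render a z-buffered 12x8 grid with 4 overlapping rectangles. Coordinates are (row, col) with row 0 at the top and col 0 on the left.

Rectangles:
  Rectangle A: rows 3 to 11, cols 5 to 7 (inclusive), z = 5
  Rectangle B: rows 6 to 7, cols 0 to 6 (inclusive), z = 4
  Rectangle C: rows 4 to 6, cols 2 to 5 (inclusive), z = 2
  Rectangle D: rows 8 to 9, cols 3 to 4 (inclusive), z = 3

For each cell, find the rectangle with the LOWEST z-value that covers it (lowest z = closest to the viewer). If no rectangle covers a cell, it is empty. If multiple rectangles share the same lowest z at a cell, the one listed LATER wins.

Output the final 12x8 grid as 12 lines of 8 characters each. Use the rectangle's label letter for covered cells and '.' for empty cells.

........
........
........
.....AAA
..CCCCAA
..CCCCAA
BBCCCCBA
BBBBBBBA
...DDAAA
...DDAAA
.....AAA
.....AAA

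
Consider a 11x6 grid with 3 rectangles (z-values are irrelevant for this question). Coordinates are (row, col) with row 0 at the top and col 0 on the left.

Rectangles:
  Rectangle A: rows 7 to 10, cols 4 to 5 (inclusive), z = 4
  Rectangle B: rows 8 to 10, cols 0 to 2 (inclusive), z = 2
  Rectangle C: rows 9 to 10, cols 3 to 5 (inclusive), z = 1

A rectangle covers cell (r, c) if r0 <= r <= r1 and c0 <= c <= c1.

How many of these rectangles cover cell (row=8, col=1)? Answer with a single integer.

Answer: 1

Derivation:
Check cell (8,1):
  A: rows 7-10 cols 4-5 -> outside (col miss)
  B: rows 8-10 cols 0-2 -> covers
  C: rows 9-10 cols 3-5 -> outside (row miss)
Count covering = 1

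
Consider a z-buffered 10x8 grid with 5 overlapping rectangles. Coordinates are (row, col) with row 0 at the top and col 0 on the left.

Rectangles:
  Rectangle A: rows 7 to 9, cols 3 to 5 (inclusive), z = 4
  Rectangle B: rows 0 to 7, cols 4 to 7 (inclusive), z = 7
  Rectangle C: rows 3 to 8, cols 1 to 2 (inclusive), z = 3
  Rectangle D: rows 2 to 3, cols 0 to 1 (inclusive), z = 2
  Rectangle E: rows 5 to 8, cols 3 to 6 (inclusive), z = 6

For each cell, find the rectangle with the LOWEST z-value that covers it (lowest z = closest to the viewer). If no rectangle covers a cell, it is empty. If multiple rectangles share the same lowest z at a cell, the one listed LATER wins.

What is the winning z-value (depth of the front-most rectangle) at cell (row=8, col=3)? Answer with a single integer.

Answer: 4

Derivation:
Check cell (8,3):
  A: rows 7-9 cols 3-5 z=4 -> covers; best now A (z=4)
  B: rows 0-7 cols 4-7 -> outside (row miss)
  C: rows 3-8 cols 1-2 -> outside (col miss)
  D: rows 2-3 cols 0-1 -> outside (row miss)
  E: rows 5-8 cols 3-6 z=6 -> covers; best now A (z=4)
Winner: A at z=4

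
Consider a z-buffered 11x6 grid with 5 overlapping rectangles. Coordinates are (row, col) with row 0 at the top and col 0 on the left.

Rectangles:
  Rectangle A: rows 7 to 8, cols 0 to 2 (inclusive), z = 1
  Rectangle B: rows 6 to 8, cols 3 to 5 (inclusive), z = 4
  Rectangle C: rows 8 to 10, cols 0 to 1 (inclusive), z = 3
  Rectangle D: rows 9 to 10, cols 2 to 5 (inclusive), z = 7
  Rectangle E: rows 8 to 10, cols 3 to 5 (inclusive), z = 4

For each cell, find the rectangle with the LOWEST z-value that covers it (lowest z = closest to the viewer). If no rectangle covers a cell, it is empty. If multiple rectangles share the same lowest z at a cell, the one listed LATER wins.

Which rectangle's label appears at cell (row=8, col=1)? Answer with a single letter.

Check cell (8,1):
  A: rows 7-8 cols 0-2 z=1 -> covers; best now A (z=1)
  B: rows 6-8 cols 3-5 -> outside (col miss)
  C: rows 8-10 cols 0-1 z=3 -> covers; best now A (z=1)
  D: rows 9-10 cols 2-5 -> outside (row miss)
  E: rows 8-10 cols 3-5 -> outside (col miss)
Winner: A at z=1

Answer: A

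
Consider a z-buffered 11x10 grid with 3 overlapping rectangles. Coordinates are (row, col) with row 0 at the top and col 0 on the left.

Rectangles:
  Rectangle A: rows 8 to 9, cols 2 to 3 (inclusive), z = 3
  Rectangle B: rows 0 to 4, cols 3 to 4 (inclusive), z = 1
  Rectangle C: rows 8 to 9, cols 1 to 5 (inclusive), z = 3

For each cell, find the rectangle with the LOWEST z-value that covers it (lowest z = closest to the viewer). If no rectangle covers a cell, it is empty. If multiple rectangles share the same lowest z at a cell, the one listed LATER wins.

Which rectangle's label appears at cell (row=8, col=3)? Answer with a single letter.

Answer: C

Derivation:
Check cell (8,3):
  A: rows 8-9 cols 2-3 z=3 -> covers; best now A (z=3)
  B: rows 0-4 cols 3-4 -> outside (row miss)
  C: rows 8-9 cols 1-5 z=3 -> covers; best now C (z=3)
Winner: C at z=3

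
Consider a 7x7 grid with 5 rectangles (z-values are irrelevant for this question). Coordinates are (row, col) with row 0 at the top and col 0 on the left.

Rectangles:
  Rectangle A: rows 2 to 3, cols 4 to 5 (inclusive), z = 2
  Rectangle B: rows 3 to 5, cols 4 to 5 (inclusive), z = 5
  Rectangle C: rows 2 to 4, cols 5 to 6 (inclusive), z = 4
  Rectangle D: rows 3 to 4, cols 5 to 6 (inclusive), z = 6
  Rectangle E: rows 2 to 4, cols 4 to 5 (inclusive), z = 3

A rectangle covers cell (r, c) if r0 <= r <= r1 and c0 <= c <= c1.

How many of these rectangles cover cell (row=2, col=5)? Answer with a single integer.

Check cell (2,5):
  A: rows 2-3 cols 4-5 -> covers
  B: rows 3-5 cols 4-5 -> outside (row miss)
  C: rows 2-4 cols 5-6 -> covers
  D: rows 3-4 cols 5-6 -> outside (row miss)
  E: rows 2-4 cols 4-5 -> covers
Count covering = 3

Answer: 3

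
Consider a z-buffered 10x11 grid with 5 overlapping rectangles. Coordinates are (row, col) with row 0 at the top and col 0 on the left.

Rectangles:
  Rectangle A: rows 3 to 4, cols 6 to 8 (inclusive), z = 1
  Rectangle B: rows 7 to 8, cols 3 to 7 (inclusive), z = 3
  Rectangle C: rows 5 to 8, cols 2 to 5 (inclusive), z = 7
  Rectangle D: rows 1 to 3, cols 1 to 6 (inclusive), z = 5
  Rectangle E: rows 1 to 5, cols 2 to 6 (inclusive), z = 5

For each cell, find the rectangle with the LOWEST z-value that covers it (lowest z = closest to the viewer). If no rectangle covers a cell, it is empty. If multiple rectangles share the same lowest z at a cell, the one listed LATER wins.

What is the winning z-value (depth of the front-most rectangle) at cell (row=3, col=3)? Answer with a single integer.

Check cell (3,3):
  A: rows 3-4 cols 6-8 -> outside (col miss)
  B: rows 7-8 cols 3-7 -> outside (row miss)
  C: rows 5-8 cols 2-5 -> outside (row miss)
  D: rows 1-3 cols 1-6 z=5 -> covers; best now D (z=5)
  E: rows 1-5 cols 2-6 z=5 -> covers; best now E (z=5)
Winner: E at z=5

Answer: 5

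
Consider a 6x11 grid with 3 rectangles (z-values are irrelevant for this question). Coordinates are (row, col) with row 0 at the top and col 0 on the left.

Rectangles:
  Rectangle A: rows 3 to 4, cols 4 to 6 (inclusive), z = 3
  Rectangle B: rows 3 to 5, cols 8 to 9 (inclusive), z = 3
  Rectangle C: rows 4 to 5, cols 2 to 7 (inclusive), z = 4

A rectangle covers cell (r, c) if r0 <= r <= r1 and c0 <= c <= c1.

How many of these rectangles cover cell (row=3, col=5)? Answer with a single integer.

Answer: 1

Derivation:
Check cell (3,5):
  A: rows 3-4 cols 4-6 -> covers
  B: rows 3-5 cols 8-9 -> outside (col miss)
  C: rows 4-5 cols 2-7 -> outside (row miss)
Count covering = 1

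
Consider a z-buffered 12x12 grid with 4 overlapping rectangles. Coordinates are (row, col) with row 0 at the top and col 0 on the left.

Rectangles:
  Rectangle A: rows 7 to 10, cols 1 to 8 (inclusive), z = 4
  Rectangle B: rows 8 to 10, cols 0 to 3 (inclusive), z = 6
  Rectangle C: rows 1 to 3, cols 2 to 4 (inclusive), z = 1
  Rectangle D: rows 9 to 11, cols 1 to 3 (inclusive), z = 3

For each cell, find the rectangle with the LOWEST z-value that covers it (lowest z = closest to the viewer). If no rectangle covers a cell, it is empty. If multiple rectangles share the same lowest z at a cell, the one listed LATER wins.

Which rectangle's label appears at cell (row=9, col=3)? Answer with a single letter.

Answer: D

Derivation:
Check cell (9,3):
  A: rows 7-10 cols 1-8 z=4 -> covers; best now A (z=4)
  B: rows 8-10 cols 0-3 z=6 -> covers; best now A (z=4)
  C: rows 1-3 cols 2-4 -> outside (row miss)
  D: rows 9-11 cols 1-3 z=3 -> covers; best now D (z=3)
Winner: D at z=3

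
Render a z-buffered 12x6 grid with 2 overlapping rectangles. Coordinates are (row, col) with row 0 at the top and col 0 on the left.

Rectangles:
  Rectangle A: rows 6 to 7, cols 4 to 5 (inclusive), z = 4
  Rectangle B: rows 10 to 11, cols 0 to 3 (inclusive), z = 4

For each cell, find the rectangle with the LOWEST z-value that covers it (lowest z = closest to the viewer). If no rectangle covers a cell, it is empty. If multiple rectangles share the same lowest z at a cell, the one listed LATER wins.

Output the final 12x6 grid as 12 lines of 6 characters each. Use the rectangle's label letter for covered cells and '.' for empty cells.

......
......
......
......
......
......
....AA
....AA
......
......
BBBB..
BBBB..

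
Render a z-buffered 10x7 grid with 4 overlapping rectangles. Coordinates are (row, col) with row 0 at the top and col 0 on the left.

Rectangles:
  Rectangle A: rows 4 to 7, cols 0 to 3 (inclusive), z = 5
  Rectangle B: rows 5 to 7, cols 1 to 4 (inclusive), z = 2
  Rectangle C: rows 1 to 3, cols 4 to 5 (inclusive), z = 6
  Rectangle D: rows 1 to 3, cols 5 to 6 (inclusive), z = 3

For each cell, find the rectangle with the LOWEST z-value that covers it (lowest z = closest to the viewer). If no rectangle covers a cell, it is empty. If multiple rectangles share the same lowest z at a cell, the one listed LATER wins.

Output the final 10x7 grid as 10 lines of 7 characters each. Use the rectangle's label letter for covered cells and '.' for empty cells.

.......
....CDD
....CDD
....CDD
AAAA...
ABBBB..
ABBBB..
ABBBB..
.......
.......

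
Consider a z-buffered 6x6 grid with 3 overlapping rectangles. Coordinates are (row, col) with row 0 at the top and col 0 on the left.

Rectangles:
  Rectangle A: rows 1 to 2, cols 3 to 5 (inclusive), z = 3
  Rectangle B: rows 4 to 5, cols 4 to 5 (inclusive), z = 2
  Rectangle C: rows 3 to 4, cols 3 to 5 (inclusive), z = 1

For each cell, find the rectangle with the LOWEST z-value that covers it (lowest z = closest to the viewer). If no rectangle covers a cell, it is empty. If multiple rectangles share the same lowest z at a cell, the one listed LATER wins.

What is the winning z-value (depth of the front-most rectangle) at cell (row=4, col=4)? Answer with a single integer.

Check cell (4,4):
  A: rows 1-2 cols 3-5 -> outside (row miss)
  B: rows 4-5 cols 4-5 z=2 -> covers; best now B (z=2)
  C: rows 3-4 cols 3-5 z=1 -> covers; best now C (z=1)
Winner: C at z=1

Answer: 1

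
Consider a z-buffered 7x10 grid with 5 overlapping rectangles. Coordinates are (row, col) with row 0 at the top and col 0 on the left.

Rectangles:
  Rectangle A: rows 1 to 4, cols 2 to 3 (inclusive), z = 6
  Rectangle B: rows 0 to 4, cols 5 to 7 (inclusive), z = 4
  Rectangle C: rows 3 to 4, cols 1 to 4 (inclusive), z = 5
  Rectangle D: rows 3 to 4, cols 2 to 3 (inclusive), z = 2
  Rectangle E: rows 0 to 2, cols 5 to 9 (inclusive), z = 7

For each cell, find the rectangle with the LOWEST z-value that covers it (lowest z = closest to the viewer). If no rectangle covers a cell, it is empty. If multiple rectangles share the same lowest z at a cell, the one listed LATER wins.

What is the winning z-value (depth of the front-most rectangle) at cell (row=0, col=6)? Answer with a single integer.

Check cell (0,6):
  A: rows 1-4 cols 2-3 -> outside (row miss)
  B: rows 0-4 cols 5-7 z=4 -> covers; best now B (z=4)
  C: rows 3-4 cols 1-4 -> outside (row miss)
  D: rows 3-4 cols 2-3 -> outside (row miss)
  E: rows 0-2 cols 5-9 z=7 -> covers; best now B (z=4)
Winner: B at z=4

Answer: 4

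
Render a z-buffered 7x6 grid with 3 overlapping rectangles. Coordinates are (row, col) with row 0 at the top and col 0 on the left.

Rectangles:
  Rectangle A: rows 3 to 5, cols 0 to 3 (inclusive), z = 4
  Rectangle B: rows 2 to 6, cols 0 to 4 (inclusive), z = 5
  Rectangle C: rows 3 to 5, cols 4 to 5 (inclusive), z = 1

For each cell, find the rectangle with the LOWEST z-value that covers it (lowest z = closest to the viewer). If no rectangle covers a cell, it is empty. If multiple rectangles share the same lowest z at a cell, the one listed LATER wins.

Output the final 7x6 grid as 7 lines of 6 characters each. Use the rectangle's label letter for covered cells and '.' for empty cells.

......
......
BBBBB.
AAAACC
AAAACC
AAAACC
BBBBB.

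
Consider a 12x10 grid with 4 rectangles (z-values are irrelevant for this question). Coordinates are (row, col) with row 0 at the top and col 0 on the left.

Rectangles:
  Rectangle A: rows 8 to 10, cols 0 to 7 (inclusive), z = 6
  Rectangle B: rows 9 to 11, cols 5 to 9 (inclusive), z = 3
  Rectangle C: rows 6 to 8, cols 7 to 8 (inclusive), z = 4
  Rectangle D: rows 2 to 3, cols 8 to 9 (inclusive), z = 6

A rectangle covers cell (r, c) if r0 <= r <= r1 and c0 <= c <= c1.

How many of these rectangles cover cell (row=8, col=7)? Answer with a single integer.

Answer: 2

Derivation:
Check cell (8,7):
  A: rows 8-10 cols 0-7 -> covers
  B: rows 9-11 cols 5-9 -> outside (row miss)
  C: rows 6-8 cols 7-8 -> covers
  D: rows 2-3 cols 8-9 -> outside (row miss)
Count covering = 2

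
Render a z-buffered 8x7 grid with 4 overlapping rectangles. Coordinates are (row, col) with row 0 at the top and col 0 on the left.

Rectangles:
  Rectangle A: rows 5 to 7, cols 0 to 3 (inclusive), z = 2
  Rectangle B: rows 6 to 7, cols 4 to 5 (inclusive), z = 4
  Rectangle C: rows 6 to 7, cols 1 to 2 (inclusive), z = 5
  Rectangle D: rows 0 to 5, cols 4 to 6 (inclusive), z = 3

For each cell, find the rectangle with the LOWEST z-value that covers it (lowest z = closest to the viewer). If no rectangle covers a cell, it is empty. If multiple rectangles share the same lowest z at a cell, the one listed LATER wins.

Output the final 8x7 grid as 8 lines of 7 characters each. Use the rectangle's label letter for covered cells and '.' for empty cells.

....DDD
....DDD
....DDD
....DDD
....DDD
AAAADDD
AAAABB.
AAAABB.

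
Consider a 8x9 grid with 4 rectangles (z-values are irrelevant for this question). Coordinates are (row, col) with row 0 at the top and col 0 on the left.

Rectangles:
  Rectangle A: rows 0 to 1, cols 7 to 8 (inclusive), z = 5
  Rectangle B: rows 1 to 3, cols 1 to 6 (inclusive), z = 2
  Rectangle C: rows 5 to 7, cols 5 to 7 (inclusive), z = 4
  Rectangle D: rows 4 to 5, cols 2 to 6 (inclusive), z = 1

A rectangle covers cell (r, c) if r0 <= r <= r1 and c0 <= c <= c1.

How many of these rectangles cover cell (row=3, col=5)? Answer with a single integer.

Answer: 1

Derivation:
Check cell (3,5):
  A: rows 0-1 cols 7-8 -> outside (row miss)
  B: rows 1-3 cols 1-6 -> covers
  C: rows 5-7 cols 5-7 -> outside (row miss)
  D: rows 4-5 cols 2-6 -> outside (row miss)
Count covering = 1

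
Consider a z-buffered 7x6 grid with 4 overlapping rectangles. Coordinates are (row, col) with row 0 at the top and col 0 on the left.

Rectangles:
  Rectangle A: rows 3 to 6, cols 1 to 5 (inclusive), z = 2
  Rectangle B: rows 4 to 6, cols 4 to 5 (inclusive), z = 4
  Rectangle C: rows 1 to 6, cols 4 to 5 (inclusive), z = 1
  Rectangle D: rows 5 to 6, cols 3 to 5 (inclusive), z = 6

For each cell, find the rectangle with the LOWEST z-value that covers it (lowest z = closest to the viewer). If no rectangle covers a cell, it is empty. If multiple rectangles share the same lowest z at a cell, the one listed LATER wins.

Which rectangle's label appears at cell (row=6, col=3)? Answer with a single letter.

Check cell (6,3):
  A: rows 3-6 cols 1-5 z=2 -> covers; best now A (z=2)
  B: rows 4-6 cols 4-5 -> outside (col miss)
  C: rows 1-6 cols 4-5 -> outside (col miss)
  D: rows 5-6 cols 3-5 z=6 -> covers; best now A (z=2)
Winner: A at z=2

Answer: A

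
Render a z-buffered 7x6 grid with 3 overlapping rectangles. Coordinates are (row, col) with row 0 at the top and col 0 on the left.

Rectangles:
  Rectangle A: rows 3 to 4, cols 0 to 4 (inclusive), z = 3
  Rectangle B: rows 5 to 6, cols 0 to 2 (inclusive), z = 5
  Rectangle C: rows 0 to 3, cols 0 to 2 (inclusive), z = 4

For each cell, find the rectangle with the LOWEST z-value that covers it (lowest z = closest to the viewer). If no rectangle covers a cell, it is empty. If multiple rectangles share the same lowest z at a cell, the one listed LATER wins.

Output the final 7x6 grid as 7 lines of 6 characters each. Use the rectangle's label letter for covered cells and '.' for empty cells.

CCC...
CCC...
CCC...
AAAAA.
AAAAA.
BBB...
BBB...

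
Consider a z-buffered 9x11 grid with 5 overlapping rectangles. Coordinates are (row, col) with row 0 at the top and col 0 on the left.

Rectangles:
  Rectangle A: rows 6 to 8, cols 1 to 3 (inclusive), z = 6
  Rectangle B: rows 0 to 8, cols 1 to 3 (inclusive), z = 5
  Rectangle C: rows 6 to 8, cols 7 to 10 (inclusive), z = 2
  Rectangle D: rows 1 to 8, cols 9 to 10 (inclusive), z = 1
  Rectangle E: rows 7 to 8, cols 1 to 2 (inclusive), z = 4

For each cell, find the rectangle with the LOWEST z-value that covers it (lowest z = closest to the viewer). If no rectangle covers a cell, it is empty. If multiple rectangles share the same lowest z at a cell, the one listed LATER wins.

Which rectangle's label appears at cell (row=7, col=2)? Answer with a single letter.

Answer: E

Derivation:
Check cell (7,2):
  A: rows 6-8 cols 1-3 z=6 -> covers; best now A (z=6)
  B: rows 0-8 cols 1-3 z=5 -> covers; best now B (z=5)
  C: rows 6-8 cols 7-10 -> outside (col miss)
  D: rows 1-8 cols 9-10 -> outside (col miss)
  E: rows 7-8 cols 1-2 z=4 -> covers; best now E (z=4)
Winner: E at z=4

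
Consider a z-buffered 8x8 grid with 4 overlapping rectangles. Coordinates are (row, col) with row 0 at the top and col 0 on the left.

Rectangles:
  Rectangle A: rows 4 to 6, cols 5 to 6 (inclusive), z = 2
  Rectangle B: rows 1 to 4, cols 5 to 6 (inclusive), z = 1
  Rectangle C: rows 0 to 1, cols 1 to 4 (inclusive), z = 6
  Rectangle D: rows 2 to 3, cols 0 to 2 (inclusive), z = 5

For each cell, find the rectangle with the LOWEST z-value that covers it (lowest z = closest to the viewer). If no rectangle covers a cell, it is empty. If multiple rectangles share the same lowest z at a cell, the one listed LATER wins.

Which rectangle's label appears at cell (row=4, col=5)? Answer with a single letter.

Check cell (4,5):
  A: rows 4-6 cols 5-6 z=2 -> covers; best now A (z=2)
  B: rows 1-4 cols 5-6 z=1 -> covers; best now B (z=1)
  C: rows 0-1 cols 1-4 -> outside (row miss)
  D: rows 2-3 cols 0-2 -> outside (row miss)
Winner: B at z=1

Answer: B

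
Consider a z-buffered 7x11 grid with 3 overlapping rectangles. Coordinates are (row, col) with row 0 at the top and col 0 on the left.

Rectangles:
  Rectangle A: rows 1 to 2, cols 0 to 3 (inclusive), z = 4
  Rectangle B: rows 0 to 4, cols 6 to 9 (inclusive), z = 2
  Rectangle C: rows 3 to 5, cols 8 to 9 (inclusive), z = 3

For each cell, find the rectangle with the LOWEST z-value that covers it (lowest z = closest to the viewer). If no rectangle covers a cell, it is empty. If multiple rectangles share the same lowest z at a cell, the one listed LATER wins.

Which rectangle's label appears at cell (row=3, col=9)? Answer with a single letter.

Check cell (3,9):
  A: rows 1-2 cols 0-3 -> outside (row miss)
  B: rows 0-4 cols 6-9 z=2 -> covers; best now B (z=2)
  C: rows 3-5 cols 8-9 z=3 -> covers; best now B (z=2)
Winner: B at z=2

Answer: B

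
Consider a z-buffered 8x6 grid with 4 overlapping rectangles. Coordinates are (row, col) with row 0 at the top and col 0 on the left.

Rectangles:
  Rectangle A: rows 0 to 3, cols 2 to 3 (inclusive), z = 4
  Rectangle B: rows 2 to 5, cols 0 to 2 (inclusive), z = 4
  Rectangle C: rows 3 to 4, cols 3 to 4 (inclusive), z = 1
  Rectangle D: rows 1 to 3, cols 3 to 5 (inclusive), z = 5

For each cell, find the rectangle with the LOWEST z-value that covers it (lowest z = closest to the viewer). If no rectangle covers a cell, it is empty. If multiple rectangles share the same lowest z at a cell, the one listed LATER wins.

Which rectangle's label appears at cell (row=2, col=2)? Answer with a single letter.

Answer: B

Derivation:
Check cell (2,2):
  A: rows 0-3 cols 2-3 z=4 -> covers; best now A (z=4)
  B: rows 2-5 cols 0-2 z=4 -> covers; best now B (z=4)
  C: rows 3-4 cols 3-4 -> outside (row miss)
  D: rows 1-3 cols 3-5 -> outside (col miss)
Winner: B at z=4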